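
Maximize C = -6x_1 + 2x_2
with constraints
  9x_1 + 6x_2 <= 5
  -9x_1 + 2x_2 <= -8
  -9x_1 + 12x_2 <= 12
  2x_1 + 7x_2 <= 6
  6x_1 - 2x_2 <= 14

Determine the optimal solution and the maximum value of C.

x_1 = 29/36, x_2 = -3/8, maximum C = -67/12

Corner points and C = -6x_1 + 2x_2:
  (29/36, -3/8) → C = -67/12
  (47/27, -16/9) → C = -14
  (-2, -13) → C = -14

The optimum lies where 9x_1 + 6x_2 = 5 and -9x_1 + 2x_2 = -8.
Solving simultaneously gives x_1 = 29/36, x_2 = -3/8.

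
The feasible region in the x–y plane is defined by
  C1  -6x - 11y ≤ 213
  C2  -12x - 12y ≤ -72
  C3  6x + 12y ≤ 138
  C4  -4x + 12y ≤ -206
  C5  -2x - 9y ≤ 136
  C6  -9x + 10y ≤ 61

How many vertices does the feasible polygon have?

4

Pairwise boundary intersections that survive every other constraint:
  (139/8, -91/8)
  (190/7, -148/7)
  (172/5, -57/10)
  (479/5, -182/5)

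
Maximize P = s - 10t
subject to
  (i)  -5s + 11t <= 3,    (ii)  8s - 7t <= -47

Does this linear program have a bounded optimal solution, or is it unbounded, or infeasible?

unbounded

From the feasible point (-496/53, -211/53), moving in the direction (-11, -5) keeps every constraint satisfied while P increases without bound.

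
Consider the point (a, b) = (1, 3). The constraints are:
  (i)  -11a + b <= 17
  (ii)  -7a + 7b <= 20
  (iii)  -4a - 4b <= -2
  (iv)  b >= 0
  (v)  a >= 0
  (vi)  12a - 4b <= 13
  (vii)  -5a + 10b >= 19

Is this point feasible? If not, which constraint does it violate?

feasible

(i): -8 ≤ 17 ✓
(ii): 14 ≤ 20 ✓
(iii): -16 ≤ -2 ✓
(iv): 3 ≥ 0 ✓
(v): 1 ≥ 0 ✓
(vi): 0 ≤ 13 ✓
(vii): 25 ≥ 19 ✓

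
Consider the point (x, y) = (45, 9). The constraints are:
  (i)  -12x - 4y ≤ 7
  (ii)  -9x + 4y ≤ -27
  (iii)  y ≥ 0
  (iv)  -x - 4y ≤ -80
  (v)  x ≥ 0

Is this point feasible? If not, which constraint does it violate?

feasible

(i): -576 ≤ 7 ✓
(ii): -369 ≤ -27 ✓
(iii): 9 ≥ 0 ✓
(iv): -81 ≤ -80 ✓
(v): 45 ≥ 0 ✓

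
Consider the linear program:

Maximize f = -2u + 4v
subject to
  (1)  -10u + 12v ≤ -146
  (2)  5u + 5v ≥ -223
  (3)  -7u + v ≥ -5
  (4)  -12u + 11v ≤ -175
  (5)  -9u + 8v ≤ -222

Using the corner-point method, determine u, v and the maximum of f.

Feasible corners and f = -2u + 4v:
  (-99/20, -793/20) → f = -1487/10
  (-674/85, -3117/85) → f = -2224/17
  (-182/47, -1509/47) → f = -5672/47

The binding constraints are -7u + v = -5 and -9u + 8v = -222.
Solving simultaneously gives u = -182/47, v = -1509/47.

u = -182/47, v = -1509/47, maximum f = -5672/47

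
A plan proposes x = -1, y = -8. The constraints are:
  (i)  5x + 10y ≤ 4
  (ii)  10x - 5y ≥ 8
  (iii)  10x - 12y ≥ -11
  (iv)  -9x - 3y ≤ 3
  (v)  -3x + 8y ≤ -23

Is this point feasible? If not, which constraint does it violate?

not feasible — violates (iv)

Constraint (iv): -9x - 3y = 33, which is not ≤ 3. All other constraints are satisfied.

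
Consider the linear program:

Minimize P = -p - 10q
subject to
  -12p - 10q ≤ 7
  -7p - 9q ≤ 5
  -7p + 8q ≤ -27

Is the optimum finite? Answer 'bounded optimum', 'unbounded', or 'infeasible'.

unbounded

From the feasible point (29/17, -32/17), moving in the direction (8, 7) keeps every constraint satisfied while P decreases without bound.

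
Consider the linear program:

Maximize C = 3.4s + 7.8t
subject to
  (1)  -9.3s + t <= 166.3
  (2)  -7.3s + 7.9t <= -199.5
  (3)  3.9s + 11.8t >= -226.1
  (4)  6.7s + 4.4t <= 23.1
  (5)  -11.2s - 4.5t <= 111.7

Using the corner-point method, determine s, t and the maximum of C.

s = 187/15, t = -206/15, maximum C = -971/15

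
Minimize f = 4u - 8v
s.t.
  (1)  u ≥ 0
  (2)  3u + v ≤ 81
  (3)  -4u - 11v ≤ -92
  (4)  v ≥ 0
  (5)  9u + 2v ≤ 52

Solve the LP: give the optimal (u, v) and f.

Extreme points and f = 4u - 8v:
  (0, 92/11) → f = -736/11
  (0, 26) → f = -208
  (388/91, 620/91) → f = -3408/91

u = 0, v = 26, minimum f = -208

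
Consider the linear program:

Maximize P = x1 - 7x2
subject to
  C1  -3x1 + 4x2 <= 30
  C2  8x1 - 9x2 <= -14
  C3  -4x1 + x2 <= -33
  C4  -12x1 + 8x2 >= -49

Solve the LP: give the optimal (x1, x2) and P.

x1 = 311/28, x2 = 80/7, maximum P = -1929/28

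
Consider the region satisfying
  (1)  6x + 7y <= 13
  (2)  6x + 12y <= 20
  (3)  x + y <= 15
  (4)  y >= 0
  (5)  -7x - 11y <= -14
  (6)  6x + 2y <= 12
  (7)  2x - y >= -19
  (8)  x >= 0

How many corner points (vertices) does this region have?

5

Pairwise boundary intersections that survive every other constraint:
  (8/15, 7/5)
  (29/15, 1/5)
  (0, 5/3)
  (2, 0)
  (0, 14/11)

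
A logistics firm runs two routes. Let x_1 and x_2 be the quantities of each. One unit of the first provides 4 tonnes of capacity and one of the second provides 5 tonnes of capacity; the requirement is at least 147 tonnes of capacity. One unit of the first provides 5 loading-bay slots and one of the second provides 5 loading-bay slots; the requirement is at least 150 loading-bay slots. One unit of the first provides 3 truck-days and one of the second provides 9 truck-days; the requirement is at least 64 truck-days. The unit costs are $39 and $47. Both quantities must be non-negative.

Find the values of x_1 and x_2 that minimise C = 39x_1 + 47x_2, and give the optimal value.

Vertices and C = 39x_1 + 47x_2:
  (0, 30) → C = 1410
  (147/4, 0) → C = 5733/4
  (3, 27) → C = 1386
The feasible region is unbounded (it extends along (0, 1), (1, 0)), but C strictly increases along every unbounded feasible direction, so there is no improving ray and the minimum is attained at a vertex.

The binding constraints are 4x_1 + 5x_2 = 147 and 5x_1 + 5x_2 = 150.
Solving simultaneously gives x_1 = 3, x_2 = 27.

x_1 = 3, x_2 = 27, minimum C = 1386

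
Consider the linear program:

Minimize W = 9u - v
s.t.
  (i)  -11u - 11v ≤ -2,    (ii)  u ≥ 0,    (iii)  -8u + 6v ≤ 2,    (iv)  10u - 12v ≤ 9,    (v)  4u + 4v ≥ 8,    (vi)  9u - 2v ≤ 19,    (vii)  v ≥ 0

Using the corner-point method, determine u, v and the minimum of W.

Feasible corners and W = 9u - v:
  (5/7, 9/7) → W = 36/7
  (59/19, 85/19) → W = 446/19
  (3/2, 1/2) → W = 13
  (105/44, 109/88) → W = 1781/88

u = 5/7, v = 9/7, minimum W = 36/7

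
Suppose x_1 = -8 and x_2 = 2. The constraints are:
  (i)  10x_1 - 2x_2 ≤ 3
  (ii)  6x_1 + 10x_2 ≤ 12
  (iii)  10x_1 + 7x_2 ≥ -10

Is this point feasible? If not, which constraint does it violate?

Constraint (iii): 10x_1 + 7x_2 = -66, which is not ≥ -10. All other constraints are satisfied.

not feasible — violates (iii)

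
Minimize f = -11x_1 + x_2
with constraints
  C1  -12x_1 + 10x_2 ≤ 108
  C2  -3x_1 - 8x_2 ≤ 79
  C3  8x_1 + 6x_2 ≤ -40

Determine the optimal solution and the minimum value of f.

x_1 = 77/23, x_2 = -256/23, minimum f = -1103/23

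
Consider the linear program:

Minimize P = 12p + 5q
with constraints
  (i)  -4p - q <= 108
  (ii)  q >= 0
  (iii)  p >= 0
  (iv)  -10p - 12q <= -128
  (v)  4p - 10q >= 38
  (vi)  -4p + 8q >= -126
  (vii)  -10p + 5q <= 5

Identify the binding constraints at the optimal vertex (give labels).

Vertices and P = 12p + 5q:
  (64/5, 0) → P = 768/5
  (63/2, 0) → P = 378
  (434/37, 33/37) → P = 5373/37
  (239/2, 44) → P = 1654

The minimum is at (434/37, 33/37). Substituting into each constraint, equality holds for (iv) and (v); the remaining constraints have slack.

(iv) and (v)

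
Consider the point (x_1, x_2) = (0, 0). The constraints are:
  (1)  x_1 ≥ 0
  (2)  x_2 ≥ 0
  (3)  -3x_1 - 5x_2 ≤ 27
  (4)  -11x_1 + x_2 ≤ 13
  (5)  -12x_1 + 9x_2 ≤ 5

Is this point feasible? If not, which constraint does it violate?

feasible

(1): 0 ≥ 0 ✓
(2): 0 ≥ 0 ✓
(3): 0 ≤ 27 ✓
(4): 0 ≤ 13 ✓
(5): 0 ≤ 5 ✓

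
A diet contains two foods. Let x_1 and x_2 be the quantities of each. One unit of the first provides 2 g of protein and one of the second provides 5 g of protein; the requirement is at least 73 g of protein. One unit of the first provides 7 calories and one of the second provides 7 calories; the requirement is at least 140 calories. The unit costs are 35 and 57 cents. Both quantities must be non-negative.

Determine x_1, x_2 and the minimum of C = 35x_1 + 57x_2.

x_1 = 9, x_2 = 11, minimum C = 942

Corner points and C = 35x_1 + 57x_2:
  (0, 20) → C = 1140
  (73/2, 0) → C = 2555/2
  (9, 11) → C = 942
The feasible region is unbounded (it extends along (0, 1), (1, 0)), but C strictly increases along every unbounded feasible direction, so there is no improving ray and the minimum is attained at a vertex.

The optimum lies where 2x_1 + 5x_2 = 73 and 7x_1 + 7x_2 = 140.
Solving simultaneously gives x_1 = 9, x_2 = 11.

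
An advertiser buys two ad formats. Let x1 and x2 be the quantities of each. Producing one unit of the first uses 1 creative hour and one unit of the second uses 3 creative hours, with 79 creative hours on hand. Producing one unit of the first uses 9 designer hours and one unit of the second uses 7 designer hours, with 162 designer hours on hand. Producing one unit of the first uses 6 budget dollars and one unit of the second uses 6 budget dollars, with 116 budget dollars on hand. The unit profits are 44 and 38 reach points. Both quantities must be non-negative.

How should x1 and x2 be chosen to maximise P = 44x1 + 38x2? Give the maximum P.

x1 = 40/3, x2 = 6, maximum P = 2444/3

Extreme points and P = 44x1 + 38x2:
  (0, 0) → P = 0
  (0, 58/3) → P = 2204/3
  (18, 0) → P = 792
  (40/3, 6) → P = 2444/3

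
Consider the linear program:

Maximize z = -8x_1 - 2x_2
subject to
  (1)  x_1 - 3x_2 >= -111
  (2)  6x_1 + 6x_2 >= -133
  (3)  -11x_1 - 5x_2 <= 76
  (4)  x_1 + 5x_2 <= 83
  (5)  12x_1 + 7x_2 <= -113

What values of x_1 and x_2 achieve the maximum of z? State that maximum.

Feasible corners and z = -8x_1 - 2x_2:
  (209/36, -1007/36) → z = 19/2
  (253/30, -153/5) → z = -94/15
  (33/17, -331/17) → z = 398/17

The optimum lies where -11x_1 - 5x_2 = 76 and 12x_1 + 7x_2 = -113.
Solving simultaneously gives x_1 = 33/17, x_2 = -331/17.

x_1 = 33/17, x_2 = -331/17, maximum z = 398/17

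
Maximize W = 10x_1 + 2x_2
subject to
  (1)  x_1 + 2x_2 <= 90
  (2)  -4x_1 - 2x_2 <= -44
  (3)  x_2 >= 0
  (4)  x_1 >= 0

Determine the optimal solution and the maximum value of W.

x_1 = 90, x_2 = 0, maximum W = 900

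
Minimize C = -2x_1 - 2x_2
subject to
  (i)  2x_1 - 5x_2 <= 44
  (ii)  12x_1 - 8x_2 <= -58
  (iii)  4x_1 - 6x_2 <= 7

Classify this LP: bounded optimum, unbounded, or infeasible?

unbounded

From the feasible point (-229/8, -81/4), moving in the direction (8, 12) keeps every constraint satisfied while C decreases without bound.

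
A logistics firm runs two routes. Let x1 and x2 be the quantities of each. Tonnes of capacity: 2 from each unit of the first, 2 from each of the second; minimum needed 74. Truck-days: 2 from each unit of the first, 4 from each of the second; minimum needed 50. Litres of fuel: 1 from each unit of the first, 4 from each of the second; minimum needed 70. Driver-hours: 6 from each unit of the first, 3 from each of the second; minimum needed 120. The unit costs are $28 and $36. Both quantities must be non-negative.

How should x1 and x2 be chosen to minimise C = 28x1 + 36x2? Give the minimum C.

x1 = 26, x2 = 11, minimum C = 1124

Extreme points and C = 28x1 + 36x2:
  (0, 40) → C = 1440
  (70, 0) → C = 1960
  (26, 11) → C = 1124
  (3, 34) → C = 1308
The feasible region is unbounded (it extends along (0, 1), (1, 0)), but C strictly increases along every unbounded feasible direction, so there is no improving ray and the minimum is attained at a vertex.

The optimum lies where 2x1 + 2x2 = 74 and x1 + 4x2 = 70.
Solving simultaneously gives x1 = 26, x2 = 11.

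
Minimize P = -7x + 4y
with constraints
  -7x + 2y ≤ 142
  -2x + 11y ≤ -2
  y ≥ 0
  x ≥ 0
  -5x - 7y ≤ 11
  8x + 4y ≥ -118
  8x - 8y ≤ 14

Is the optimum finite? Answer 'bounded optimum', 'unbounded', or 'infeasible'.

bounded optimum

Vertices and P = -7x + 4y:
  (1, 0) → P = -7
  (23/12, 1/6) → P = -51/4
  (7/4, 0) → P = -49/4
The feasible region has finitely many vertices and no improving ray; the minimum is -51/4 at (23/12, 1/6).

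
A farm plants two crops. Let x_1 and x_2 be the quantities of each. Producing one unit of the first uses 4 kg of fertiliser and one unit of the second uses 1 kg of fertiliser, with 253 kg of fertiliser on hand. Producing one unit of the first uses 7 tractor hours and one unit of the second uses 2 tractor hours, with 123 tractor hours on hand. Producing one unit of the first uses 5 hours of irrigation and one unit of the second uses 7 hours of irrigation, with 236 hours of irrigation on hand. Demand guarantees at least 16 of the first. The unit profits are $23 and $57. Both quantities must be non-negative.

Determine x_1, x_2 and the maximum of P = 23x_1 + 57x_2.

Corner points and P = 23x_1 + 57x_2:
  (123/7, 0) → P = 2829/7
  (16, 0) → P = 368
  (16, 11/2) → P = 1363/2

x_1 = 16, x_2 = 11/2, maximum P = 1363/2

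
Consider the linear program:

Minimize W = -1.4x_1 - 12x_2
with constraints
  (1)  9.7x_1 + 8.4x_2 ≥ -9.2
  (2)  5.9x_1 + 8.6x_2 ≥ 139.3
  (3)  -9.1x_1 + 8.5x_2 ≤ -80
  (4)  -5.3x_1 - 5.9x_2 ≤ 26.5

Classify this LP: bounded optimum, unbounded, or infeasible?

From the feasible point (187205/12841, 79563/12841), moving in the direction (8.5, 9.1) keeps every constraint satisfied while W decreases without bound.

unbounded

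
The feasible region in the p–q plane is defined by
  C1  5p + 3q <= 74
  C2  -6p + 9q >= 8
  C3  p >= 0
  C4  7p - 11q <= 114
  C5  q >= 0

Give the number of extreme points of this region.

3

Intersecting each pair of boundary lines and keeping only the points that satisfy every inequality leaves:
  (214/21, 484/63)
  (0, 74/3)
  (0, 8/9)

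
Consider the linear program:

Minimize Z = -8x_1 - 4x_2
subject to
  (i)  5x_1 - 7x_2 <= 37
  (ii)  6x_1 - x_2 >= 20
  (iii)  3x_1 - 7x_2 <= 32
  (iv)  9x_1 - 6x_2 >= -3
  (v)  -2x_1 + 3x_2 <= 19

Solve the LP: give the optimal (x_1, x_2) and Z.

x_1 = 244, x_2 = 169, minimum Z = -2628

Extreme points and Z = -8x_1 - 4x_2:
  (103/37, -122/37) → Z = -336/37
  (244, 169) → Z = -2628
  (41/9, 22/3) → Z = -592/9
  (7, 11) → Z = -100

The binding constraints are 5x_1 - 7x_2 = 37 and -2x_1 + 3x_2 = 19.
Solving simultaneously gives x_1 = 244, x_2 = 169.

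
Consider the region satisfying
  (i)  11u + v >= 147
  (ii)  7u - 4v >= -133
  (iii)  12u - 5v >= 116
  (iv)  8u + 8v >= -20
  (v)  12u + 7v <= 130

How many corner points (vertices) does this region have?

3

Of the 10 pairwise boundary intersections, those satisfying every inequality are:
  (299/20, -349/20)
  (899/65, -334/65)
  (59/2, -32)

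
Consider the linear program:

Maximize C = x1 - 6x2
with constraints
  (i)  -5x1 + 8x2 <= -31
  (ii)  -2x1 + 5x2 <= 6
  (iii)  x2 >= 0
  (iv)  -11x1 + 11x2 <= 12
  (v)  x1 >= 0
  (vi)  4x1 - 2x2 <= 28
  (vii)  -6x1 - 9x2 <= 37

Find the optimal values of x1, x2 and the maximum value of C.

x1 = 7, x2 = 0, maximum C = 7

Vertices and C = x1 - 6x2:
  (31/5, 0) → C = 31/5
  (81/11, 8/11) → C = 3
  (7, 0) → C = 7

The optimum lies where x2 = 0 and 4x1 - 2x2 = 28.
Solving simultaneously gives x1 = 7, x2 = 0.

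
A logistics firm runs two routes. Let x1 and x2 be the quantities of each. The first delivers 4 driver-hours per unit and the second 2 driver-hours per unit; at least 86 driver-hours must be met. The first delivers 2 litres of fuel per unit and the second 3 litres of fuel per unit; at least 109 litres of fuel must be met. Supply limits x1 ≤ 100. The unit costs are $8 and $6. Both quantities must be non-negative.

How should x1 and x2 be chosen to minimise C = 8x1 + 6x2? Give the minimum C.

The feasible region is unbounded (it extends along (0, 1)), but C strictly increases along every unbounded feasible direction, so there is no improving ray and the minimum is attained at a vertex.

x1 = 5, x2 = 33, minimum C = 238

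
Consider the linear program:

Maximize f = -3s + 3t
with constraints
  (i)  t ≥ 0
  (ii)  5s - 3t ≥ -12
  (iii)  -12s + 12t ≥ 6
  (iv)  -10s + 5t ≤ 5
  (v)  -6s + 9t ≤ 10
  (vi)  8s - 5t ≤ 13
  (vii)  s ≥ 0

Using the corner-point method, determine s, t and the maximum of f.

s = 1/12, t = 7/6, maximum f = 13/4

Corner points and f = -3s + 3t:
  (11/6, 7/3) → f = 3/2
  (0, 1/2) → f = 3/2
  (1/12, 7/6) → f = 13/4
  (0, 1) → f = 3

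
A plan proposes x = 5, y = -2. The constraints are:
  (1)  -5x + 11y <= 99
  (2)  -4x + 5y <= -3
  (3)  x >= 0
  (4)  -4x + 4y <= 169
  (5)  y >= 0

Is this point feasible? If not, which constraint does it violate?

not feasible — violates (5)

Constraint (5): y = -2, which is not ≥ 0. All other constraints are satisfied.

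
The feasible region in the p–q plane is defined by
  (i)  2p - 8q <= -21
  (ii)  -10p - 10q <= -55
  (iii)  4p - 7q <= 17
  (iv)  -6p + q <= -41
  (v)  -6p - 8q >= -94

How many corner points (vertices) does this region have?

Pairwise boundary intersections that survive every other constraint:
  (349/46, 104/23)
  (73/8, 157/32)
  (211/27, 53/9)

3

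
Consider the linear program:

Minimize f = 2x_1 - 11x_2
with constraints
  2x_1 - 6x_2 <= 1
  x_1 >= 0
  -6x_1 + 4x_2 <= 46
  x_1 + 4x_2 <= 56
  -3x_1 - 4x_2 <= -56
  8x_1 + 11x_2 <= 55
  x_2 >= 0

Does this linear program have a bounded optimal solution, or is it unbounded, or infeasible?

infeasible

The boundaries 2x_1 - 6x_2 = 1 and x_1 + 4x_2 = 56 meet at (170/7, 111/14), but that point violates 8x_1 + 11x_2 ≤ 55. Every candidate vertex is excluded by some other constraint, so the feasible region is empty.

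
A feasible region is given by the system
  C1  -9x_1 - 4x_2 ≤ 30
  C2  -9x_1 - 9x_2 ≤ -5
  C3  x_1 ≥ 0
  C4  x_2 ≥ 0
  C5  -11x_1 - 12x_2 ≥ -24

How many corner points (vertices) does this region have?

Intersecting each pair of boundary lines and keeping only the points that satisfy every inequality leaves:
  (0, 5/9)
  (5/9, 0)
  (0, 2)
  (24/11, 0)

4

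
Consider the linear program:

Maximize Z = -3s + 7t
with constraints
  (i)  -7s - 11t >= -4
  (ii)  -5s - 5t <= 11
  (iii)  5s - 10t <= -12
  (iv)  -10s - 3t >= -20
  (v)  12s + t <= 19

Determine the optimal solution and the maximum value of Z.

Feasible corners and Z = -3s + 7t:
  (-141/20, 97/20) → Z = 551/10
  (-92/125, 104/125) → Z = 1004/125
  (-34/15, 1/15) → Z = 109/15

s = -141/20, t = 97/20, maximum Z = 551/10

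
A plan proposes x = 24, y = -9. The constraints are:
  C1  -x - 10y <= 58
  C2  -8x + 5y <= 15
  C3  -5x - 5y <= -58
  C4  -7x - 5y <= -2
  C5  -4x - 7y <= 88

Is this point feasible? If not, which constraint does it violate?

Constraint C1: -x - 10y = 66, which is not ≤ 58. All other constraints are satisfied.

not feasible — violates C1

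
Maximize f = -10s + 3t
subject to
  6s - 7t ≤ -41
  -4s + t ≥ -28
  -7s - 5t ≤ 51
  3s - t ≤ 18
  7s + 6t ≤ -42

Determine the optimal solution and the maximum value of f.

s = -96/7, t = 9, maximum f = 1149/7

Corner points and f = -10s + 3t:
  (-562/79, -19/79) → f = 5563/79
  (-108/17, 7/17) → f = 1101/17
  (-96/7, 9) → f = 1149/7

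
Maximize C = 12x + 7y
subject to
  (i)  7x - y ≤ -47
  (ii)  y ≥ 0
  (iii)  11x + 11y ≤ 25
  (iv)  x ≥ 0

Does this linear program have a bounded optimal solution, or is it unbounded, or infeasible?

The boundaries 7x - y = -47 and y = 0 meet at (-47/7, 0), but that point violates x ≥ 0. Every candidate vertex is excluded by some other constraint, so the feasible region is empty.

infeasible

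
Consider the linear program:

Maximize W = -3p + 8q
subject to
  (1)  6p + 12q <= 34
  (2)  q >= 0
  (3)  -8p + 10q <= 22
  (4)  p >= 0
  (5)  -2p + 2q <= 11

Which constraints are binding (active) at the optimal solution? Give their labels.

Feasible corners and W = -3p + 8q:
  (17/3, 0) → W = -17
  (19/39, 101/39) → W = 751/39
  (0, 0) → W = 0
  (0, 11/5) → W = 88/5

The maximum is at (19/39, 101/39). Substituting into each constraint, equality holds for (1) and (3); the remaining constraints have slack.

(1) and (3)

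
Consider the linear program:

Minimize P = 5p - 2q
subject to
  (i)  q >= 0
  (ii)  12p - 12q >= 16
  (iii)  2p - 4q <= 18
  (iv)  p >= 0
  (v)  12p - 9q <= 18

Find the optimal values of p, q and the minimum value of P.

Feasible corners and P = 5p - 2q:
  (4/3, 0) → P = 20/3
  (3/2, 0) → P = 15/2
  (2, 2/3) → P = 26/3

At the optimal vertex, q = 0 and 12p - 12q = 16.
Solving simultaneously gives p = 4/3, q = 0.

p = 4/3, q = 0, minimum P = 20/3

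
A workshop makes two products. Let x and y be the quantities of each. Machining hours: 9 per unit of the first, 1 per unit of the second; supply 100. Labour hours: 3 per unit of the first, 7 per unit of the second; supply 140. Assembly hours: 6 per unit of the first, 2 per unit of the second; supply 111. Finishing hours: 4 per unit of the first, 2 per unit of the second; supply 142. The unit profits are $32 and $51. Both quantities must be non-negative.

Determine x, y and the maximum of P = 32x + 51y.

x = 28/3, y = 16, maximum P = 3344/3

Vertices and P = 32x + 51y:
  (0, 0) → P = 0
  (0, 20) → P = 1020
  (100/9, 0) → P = 3200/9
  (28/3, 16) → P = 3344/3

The binding constraints are 9x + y = 100 and 3x + 7y = 140.
Solving simultaneously gives x = 28/3, y = 16.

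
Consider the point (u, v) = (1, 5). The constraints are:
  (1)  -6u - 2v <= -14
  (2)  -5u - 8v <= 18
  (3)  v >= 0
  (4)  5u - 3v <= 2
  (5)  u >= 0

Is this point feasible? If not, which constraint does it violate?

(1): -16 ≤ -14 ✓
(2): -45 ≤ 18 ✓
(3): 5 ≥ 0 ✓
(4): -10 ≤ 2 ✓
(5): 1 ≥ 0 ✓

feasible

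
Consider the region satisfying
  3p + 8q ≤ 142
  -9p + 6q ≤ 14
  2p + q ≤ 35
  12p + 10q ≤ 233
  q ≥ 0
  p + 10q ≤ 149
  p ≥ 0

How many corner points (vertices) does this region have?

5

Pairwise boundary intersections that survive every other constraint:
  (629/81, 755/54)
  (0, 7/3)
  (117/8, 23/4)
  (35/2, 0)
  (0, 0)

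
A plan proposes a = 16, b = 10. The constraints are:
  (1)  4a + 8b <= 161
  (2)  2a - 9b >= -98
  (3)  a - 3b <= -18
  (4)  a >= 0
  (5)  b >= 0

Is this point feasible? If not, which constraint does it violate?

Constraint (3): a - 3b = -14, which is not ≤ -18. All other constraints are satisfied.

not feasible — violates (3)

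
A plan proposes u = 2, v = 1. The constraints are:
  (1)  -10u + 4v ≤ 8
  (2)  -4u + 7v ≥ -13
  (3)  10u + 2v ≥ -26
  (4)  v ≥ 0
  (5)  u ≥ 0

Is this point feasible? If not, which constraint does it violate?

feasible

(1): -16 ≤ 8 ✓
(2): -1 ≥ -13 ✓
(3): 22 ≥ -26 ✓
(4): 1 ≥ 0 ✓
(5): 2 ≥ 0 ✓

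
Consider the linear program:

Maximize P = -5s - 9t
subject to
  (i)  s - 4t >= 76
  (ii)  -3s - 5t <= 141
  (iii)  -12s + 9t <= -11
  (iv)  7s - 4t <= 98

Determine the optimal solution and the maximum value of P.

Feasible corners and P = -5s - 9t:
  (-184/17, -369/17) → P = 4241/17
  (11/3, -217/12) → P = 1733/12
  (-74/47, -1281/47) → P = 11899/47

s = -74/47, t = -1281/47, maximum P = 11899/47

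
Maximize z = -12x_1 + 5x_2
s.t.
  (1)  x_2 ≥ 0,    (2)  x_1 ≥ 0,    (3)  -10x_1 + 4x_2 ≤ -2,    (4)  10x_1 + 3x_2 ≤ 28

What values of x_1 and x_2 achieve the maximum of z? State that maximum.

At the optimal vertex, -10x_1 + 4x_2 = -2 and 10x_1 + 3x_2 = 28.
Solving simultaneously gives x_1 = 59/35, x_2 = 26/7.

x_1 = 59/35, x_2 = 26/7, maximum z = -58/35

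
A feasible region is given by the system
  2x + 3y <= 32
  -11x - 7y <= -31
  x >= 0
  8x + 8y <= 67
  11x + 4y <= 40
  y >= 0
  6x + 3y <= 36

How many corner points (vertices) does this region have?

5

Pairwise boundary intersections that survive every other constraint:
  (0, 31/7)
  (31/11, 0)
  (0, 67/8)
  (13/14, 417/56)
  (40/11, 0)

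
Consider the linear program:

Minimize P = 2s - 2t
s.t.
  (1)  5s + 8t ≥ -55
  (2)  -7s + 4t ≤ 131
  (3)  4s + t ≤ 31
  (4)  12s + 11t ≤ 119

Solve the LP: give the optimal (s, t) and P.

s = -193/25, t = 481/25, minimum P = -1348/25

Feasible corners and P = 2s - 2t:
  (-317/19, 135/38) → P = -769/19
  (101/9, -125/9) → P = 452/9
  (-193/25, 481/25) → P = -1348/25
  (111/16, 13/4) → P = 59/8

At the optimal vertex, -7s + 4t = 131 and 12s + 11t = 119.
Solving simultaneously gives s = -193/25, t = 481/25.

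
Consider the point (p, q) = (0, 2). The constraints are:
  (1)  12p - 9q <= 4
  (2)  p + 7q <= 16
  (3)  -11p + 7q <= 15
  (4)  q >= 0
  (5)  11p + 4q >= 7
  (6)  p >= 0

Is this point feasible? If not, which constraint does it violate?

(1): -18 ≤ 4 ✓
(2): 14 ≤ 16 ✓
(3): 14 ≤ 15 ✓
(4): 2 ≥ 0 ✓
(5): 8 ≥ 7 ✓
(6): 0 ≥ 0 ✓

feasible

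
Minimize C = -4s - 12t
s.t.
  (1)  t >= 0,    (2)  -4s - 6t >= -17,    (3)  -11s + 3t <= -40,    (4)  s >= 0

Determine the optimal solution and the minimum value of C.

s = 97/26, t = 9/26, minimum C = -248/13

Feasible corners and C = -4s - 12t:
  (17/4, 0) → C = -17
  (40/11, 0) → C = -160/11
  (97/26, 9/26) → C = -248/13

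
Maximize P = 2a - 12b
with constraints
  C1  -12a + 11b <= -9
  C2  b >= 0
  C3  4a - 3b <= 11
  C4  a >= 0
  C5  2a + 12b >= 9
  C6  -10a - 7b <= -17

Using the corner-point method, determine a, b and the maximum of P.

Corner points and P = 2a - 12b:
  (47/4, 12) → P = -241/2
  (125/97, 57/97) → P = -434/97
  (53/18, 7/27) → P = 25/9
  (141/106, 28/53) → P = -195/53

The binding constraints are 4a - 3b = 11 and 2a + 12b = 9.
Solving simultaneously gives a = 53/18, b = 7/27.

a = 53/18, b = 7/27, maximum P = 25/9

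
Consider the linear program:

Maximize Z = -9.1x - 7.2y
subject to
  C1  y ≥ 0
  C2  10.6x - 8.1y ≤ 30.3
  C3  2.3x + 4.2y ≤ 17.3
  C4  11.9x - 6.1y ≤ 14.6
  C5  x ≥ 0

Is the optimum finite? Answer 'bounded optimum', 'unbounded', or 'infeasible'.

bounded optimum

Vertices and Z = -9.1x - 7.2y:
  (146/119, 0) → Z = -949/85
  (0, 0) → Z = 0
  (16685/6401, 17229/6401) → Z = -2758823/64010
  (0, 173/42) → Z = -1038/35
The feasible region has finitely many vertices and no improving ray; the maximum is 0 at (0, 0).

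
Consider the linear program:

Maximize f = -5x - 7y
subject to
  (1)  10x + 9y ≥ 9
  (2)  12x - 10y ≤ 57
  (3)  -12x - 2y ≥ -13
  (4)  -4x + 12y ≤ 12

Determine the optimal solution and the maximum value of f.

Vertices and f = -5x - 7y:
  (9/8, -1/4) → f = -31/8
  (0, 1) → f = -7
  (33/38, 49/38) → f = -254/19

At the optimal vertex, 10x + 9y = 9 and -12x - 2y = -13.
Solving simultaneously gives x = 9/8, y = -1/4.

x = 9/8, y = -1/4, maximum f = -31/8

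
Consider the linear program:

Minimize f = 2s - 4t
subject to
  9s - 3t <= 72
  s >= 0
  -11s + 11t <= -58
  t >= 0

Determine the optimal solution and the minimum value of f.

s = 103/11, t = 45/11, minimum f = 26/11

Vertices and f = 2s - 4t:
  (103/11, 45/11) → f = 26/11
  (8, 0) → f = 16
  (58/11, 0) → f = 116/11

At the optimal vertex, 9s - 3t = 72 and -11s + 11t = -58.
Solving simultaneously gives s = 103/11, t = 45/11.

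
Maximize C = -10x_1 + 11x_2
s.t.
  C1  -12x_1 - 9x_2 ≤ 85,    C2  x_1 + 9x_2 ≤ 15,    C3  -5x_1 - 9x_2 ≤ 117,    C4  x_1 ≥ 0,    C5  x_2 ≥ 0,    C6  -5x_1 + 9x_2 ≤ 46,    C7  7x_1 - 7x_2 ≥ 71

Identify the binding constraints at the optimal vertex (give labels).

C2 and C7

Corner points and C = -10x_1 + 11x_2:
  (15, 0) → C = -150
  (372/35, 17/35) → C = -3533/35
  (71/7, 0) → C = -710/7

The maximum is at (372/35, 17/35). Substituting into each constraint, equality holds for C2 and C7; the remaining constraints have slack.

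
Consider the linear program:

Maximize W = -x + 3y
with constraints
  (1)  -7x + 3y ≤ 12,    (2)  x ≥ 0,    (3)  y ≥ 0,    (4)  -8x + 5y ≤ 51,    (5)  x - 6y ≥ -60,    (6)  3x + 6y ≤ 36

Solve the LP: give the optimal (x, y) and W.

Vertices and W = -x + 3y:
  (0, 4) → W = 12
  (12/17, 96/17) → W = 276/17
  (0, 0) → W = 0
  (12, 0) → W = -12

x = 12/17, y = 96/17, maximum W = 276/17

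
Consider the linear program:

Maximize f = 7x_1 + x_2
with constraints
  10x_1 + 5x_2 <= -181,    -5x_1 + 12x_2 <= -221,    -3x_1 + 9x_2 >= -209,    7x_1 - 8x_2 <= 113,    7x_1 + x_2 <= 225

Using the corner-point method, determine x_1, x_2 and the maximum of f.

x_1 = -103/11, x_2 = -491/22, maximum f = -1933/22

Feasible corners and f = 7x_1 + x_2:
  (-173/3, -382/9) → f = -4015/9
  (-103/11, -491/22) → f = -1933/22
  (-655/39, -1124/39) → f = -1903/13

The optimum lies where -5x_1 + 12x_2 = -221 and 7x_1 - 8x_2 = 113.
Solving simultaneously gives x_1 = -103/11, x_2 = -491/22.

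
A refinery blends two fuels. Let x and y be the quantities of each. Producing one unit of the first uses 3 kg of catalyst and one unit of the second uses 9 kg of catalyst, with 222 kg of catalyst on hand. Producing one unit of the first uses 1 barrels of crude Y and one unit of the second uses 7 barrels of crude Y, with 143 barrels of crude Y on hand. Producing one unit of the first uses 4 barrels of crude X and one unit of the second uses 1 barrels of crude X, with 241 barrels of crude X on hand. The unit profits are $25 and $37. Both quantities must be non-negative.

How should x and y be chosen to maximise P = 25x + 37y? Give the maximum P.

Extreme points and P = 25x + 37y:
  (0, 0) → P = 0
  (0, 143/7) → P = 5291/7
  (241/4, 0) → P = 6025/4
  (89/4, 69/4) → P = 2389/2
  (59, 5) → P = 1660

x = 59, y = 5, maximum P = 1660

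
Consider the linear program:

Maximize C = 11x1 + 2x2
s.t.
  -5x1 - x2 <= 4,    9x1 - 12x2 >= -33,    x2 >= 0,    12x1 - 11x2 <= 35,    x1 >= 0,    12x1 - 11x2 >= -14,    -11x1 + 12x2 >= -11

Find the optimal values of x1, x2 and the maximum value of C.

x1 = 87/5, x2 = 79/5, maximum C = 223

Corner points and C = 11x1 + 2x2:
  (87/5, 79/5) → C = 223
  (13/3, 6) → C = 179/3
  (0, 0) → C = 0
  (1, 0) → C = 11
  (13, 11) → C = 165
  (0, 14/11) → C = 28/11

At the optimal vertex, 9x1 - 12x2 = -33 and 12x1 - 11x2 = 35.
Solving simultaneously gives x1 = 87/5, x2 = 79/5.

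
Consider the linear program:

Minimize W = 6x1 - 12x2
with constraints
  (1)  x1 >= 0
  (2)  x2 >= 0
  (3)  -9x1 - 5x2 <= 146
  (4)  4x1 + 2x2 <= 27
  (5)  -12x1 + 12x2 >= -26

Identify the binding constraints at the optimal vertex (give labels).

Extreme points and W = 6x1 - 12x2:
  (0, 0) → W = 0
  (0, 27/2) → W = -162
  (13/6, 0) → W = 13
  (47/9, 55/18) → W = -16/3

The minimum is at (0, 27/2). Substituting into each constraint, equality holds for (1) and (4); the remaining constraints have slack.

(1) and (4)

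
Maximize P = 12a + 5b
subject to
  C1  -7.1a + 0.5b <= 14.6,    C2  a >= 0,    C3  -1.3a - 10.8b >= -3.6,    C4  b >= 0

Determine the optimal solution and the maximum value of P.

Vertices and P = 12a + 5b:
  (0, 1/3) → P = 5/3
  (0, 0) → P = 0
  (36/13, 0) → P = 432/13

The optimum lies where -1.3a - 10.8b = -3.6 and b = 0.
Solving simultaneously gives a = 36/13, b = 0.

a = 36/13, b = 0, maximum P = 432/13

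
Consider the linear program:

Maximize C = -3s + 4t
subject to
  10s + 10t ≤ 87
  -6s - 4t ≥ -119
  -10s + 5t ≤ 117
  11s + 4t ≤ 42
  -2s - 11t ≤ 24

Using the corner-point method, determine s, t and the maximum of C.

Corner points and C = -3s + 4t:
  (-49/10, 68/5) → C = 691/10
  (36/35, 537/70) → C = 138/5
  (-469/40, -1/20) → C = 1399/40
  (558/113, -348/113) → C = -3066/113

s = -49/10, t = 68/5, maximum C = 691/10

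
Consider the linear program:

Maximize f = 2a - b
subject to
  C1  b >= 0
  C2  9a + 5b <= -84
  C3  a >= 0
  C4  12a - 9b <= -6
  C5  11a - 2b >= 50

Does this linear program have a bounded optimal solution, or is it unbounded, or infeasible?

infeasible

The boundaries 12a - 9b = -6 and 11a - 2b = 50 meet at (154/25, 222/25), but that point violates 9a + 5b ≤ -84. Every candidate vertex is excluded by some other constraint, so the feasible region is empty.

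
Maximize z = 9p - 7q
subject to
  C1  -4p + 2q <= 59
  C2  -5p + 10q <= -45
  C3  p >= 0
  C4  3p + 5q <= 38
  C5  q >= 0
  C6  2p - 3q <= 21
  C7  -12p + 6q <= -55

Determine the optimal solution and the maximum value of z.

p = 219/19, q = 13/19, maximum z = 1880/19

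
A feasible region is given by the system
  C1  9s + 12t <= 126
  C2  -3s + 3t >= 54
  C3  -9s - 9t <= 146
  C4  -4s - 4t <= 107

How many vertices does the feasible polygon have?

Of the 5 pairwise boundary intersections, those satisfying every inequality are:
  (-30/7, 96/7)
  (-962/9, 272/3)
  (-154/9, 8/9)

3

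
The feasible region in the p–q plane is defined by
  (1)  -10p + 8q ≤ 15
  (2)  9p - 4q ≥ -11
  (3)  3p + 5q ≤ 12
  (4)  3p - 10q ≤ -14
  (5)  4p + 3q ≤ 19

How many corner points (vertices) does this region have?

3

Intersecting each pair of boundary lines and keeping only the points that satisfy every inequality leaves:
  (21/74, 165/74)
  (-1/2, 5/4)
  (10/9, 26/15)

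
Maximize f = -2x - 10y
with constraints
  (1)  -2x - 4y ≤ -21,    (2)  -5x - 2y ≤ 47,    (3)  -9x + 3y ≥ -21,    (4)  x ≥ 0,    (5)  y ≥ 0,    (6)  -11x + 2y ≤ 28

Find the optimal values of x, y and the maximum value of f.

x = 7/2, y = 7/2, maximum f = -42

Extreme points and f = -2x - 10y:
  (7/2, 7/2) → f = -42
  (0, 21/4) → f = -105/2
  (0, 14) → f = -140
The feasible region is unbounded (it extends along (2, 11), (1, 3)), but f strictly decreases along every unbounded feasible direction, so there is no improving ray and the maximum is attained at a vertex.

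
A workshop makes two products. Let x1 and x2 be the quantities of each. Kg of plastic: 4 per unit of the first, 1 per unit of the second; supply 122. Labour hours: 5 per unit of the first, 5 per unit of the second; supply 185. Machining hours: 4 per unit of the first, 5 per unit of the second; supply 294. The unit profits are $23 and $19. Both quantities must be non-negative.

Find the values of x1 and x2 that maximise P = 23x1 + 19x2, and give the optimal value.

x1 = 85/3, x2 = 26/3, maximum P = 2449/3

Vertices and P = 23x1 + 19x2:
  (0, 0) → P = 0
  (0, 37) → P = 703
  (61/2, 0) → P = 1403/2
  (85/3, 26/3) → P = 2449/3

At the optimal vertex, 4x1 + x2 = 122 and 5x1 + 5x2 = 185.
Solving simultaneously gives x1 = 85/3, x2 = 26/3.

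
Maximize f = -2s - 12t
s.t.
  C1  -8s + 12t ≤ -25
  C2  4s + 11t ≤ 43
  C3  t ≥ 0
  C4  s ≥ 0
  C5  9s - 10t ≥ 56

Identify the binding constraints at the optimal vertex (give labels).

Vertices and f = -2s - 12t:
  (43/4, 0) → f = -43/2
  (1046/139, 163/139) → f = -4048/139
  (56/9, 0) → f = -112/9

The maximum is at (56/9, 0). Substituting into each constraint, equality holds for C3 and C5; the remaining constraints have slack.

C3 and C5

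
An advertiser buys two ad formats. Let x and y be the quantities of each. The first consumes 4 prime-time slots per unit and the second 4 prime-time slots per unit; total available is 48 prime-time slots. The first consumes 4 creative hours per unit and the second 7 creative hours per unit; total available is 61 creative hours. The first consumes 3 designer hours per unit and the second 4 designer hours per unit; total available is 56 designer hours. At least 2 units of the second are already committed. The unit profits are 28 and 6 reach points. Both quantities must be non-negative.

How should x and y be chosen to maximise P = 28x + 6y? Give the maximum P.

Corner points and P = 28x + 6y:
  (0, 61/7) → P = 366/7
  (0, 2) → P = 12
  (23/3, 13/3) → P = 722/3
  (10, 2) → P = 292

At the optimal vertex, 4x + 4y = 48 and y = 2.
Solving simultaneously gives x = 10, y = 2.

x = 10, y = 2, maximum P = 292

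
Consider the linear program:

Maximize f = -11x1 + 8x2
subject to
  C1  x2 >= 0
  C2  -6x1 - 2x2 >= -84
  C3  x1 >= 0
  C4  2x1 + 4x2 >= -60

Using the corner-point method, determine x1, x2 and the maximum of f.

Extreme points and f = -11x1 + 8x2:
  (14, 0) → f = -154
  (0, 0) → f = 0
  (0, 42) → f = 336

At the optimal vertex, -6x1 - 2x2 = -84 and x1 = 0.
Solving simultaneously gives x1 = 0, x2 = 42.

x1 = 0, x2 = 42, maximum f = 336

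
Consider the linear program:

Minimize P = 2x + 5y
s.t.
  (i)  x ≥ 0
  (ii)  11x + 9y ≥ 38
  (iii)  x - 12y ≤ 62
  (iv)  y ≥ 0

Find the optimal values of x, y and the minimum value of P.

Feasible corners and P = 2x + 5y:
  (0, 38/9) → P = 190/9
  (38/11, 0) → P = 76/11
  (62, 0) → P = 124
The feasible region is unbounded (it extends along (0, 1), (12, 1)), but P strictly increases along every unbounded feasible direction, so there is no improving ray and the minimum is attained at a vertex.

The binding constraints are 11x + 9y = 38 and y = 0.
Solving simultaneously gives x = 38/11, y = 0.

x = 38/11, y = 0, minimum P = 76/11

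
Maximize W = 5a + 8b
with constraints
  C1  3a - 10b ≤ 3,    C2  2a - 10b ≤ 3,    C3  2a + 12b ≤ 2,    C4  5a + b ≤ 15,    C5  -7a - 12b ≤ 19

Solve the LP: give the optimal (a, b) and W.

a = 1, b = 0, maximum W = 5

The binding constraints are 3a - 10b = 3 and 2a + 12b = 2.
Solving simultaneously gives a = 1, b = 0.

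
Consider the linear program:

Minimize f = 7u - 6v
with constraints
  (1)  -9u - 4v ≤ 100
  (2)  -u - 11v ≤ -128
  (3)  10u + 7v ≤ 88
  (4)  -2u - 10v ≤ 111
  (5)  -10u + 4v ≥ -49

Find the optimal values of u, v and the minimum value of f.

u = -1052/23, v = 1792/23, minimum f = -18116/23

Extreme points and f = 7u - 6v:
  (-1612/95, 1252/95) → f = -18796/95
  (-1052/23, 1792/23) → f = -18116/23
  (72/103, 1192/103) → f = -6648/103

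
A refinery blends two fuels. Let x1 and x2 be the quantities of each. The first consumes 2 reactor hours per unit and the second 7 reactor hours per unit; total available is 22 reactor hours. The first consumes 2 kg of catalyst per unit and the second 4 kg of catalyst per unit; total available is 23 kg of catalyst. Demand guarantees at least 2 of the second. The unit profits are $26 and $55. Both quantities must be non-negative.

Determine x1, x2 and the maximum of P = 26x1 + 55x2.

Vertices and P = 26x1 + 55x2:
  (0, 22/7) → P = 1210/7
  (0, 2) → P = 110
  (4, 2) → P = 214

x1 = 4, x2 = 2, maximum P = 214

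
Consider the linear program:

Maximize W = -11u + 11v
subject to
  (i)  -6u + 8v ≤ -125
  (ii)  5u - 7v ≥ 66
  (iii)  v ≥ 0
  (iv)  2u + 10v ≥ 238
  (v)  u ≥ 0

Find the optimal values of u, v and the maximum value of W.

Vertices and W = -11u + 11v:
  (347/2, 229/2) → W = -649
  (83/2, 31/2) → W = -286
  (119, 0) → W = -1309
The feasible region is unbounded (it extends along (1, 0), (7, 5)), but W strictly decreases along every unbounded feasible direction, so there is no improving ray and the maximum is attained at a vertex.

The binding constraints are -6u + 8v = -125 and 2u + 10v = 238.
Solving simultaneously gives u = 83/2, v = 31/2.

u = 83/2, v = 31/2, maximum W = -286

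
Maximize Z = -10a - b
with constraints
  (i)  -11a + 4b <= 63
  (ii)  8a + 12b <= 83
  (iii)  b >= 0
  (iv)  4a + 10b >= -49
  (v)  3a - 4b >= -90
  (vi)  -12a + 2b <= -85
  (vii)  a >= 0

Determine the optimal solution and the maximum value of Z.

a = 85/12, b = 0, maximum Z = -425/6

Corner points and Z = -10a - b:
  (83/8, 0) → Z = -415/4
  (593/80, 79/40) → Z = -761/10
  (85/12, 0) → Z = -425/6

The binding constraints are b = 0 and -12a + 2b = -85.
Solving simultaneously gives a = 85/12, b = 0.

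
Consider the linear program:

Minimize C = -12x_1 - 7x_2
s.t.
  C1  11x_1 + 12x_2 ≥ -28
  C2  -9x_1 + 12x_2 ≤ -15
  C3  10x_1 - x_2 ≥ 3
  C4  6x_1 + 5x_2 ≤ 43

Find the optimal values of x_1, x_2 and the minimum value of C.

Feasible corners and C = -12x_1 - 7x_2:
  (8/131, -313/131) → C = 2095/131
  (656/17, -641/17) → C = -3385/17
  (7/37, -41/37) → C = 203/37
  (197/39, 33/13) → C = -1019/13

x_1 = 656/17, x_2 = -641/17, minimum C = -3385/17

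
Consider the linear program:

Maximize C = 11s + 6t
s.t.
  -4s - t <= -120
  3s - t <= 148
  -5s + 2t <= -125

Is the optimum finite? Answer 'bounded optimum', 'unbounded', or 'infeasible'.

bounded optimum

Feasible corners and C = 11s + 6t:
  (268/7, -232/7) → C = 1556/7
  (365/13, 100/13) → C = 355
  (171, 365) → C = 4071
The feasible region has finitely many vertices and no improving ray; the maximum is 4071 at (171, 365).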